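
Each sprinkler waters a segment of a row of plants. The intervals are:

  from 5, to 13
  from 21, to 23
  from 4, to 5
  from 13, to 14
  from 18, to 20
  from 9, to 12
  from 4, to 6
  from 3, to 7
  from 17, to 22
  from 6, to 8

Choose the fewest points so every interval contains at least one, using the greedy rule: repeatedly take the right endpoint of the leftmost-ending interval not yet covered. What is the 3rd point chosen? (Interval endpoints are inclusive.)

12

Sort by right endpoint; whenever an interval is uncovered, place a point at its right end.
Sorted: [4,5] [4,6] [3,7] [6,8] [9,12] [5,13] [13,14] [18,20] [17,22] [21,23]
{[4,5],[4,6],[3,7]} hit by 5; {[6,8]} hit by 8; {[9,12],[5,13]} hit by 12; {[13,14]} hit by 14; {[18,20],[17,22]} hit by 20; {[21,23]} hit by 23.
Points: 5, 8, 12, 14, 20, 23 (6 total).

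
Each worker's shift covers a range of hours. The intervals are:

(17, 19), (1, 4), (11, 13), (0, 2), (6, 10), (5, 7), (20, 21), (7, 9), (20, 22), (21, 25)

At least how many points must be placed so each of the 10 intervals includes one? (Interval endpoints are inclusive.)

Process intervals by earliest right end; each time one isn't hit yet, stab at its right endpoint.
By right end: [0,2]  [1,4]  [5,7]  [7,9]  [6,10]  [11,13]  [17,19]  [20,21]  [20,22]  [21,25]
[0,2] uncovered → point at 2; [5,7] uncovered → point at 7; [11,13] uncovered → point at 13; [17,19] uncovered → point at 19; [20,21] uncovered → point at 21.
Points: 2, 7, 13, 19, 21 (5 total).

5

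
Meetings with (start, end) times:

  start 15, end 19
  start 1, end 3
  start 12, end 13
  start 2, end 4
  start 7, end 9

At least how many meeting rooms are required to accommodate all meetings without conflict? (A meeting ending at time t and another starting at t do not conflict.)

2

Events (time:±→running): 1:+→1 2:+→2 … peak 2.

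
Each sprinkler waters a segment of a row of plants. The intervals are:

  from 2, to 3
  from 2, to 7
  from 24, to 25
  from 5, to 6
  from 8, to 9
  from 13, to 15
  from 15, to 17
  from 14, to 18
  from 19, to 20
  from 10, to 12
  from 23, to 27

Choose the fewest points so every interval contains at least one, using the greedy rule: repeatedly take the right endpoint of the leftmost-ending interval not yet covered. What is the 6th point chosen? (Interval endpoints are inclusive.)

20

Sorted: [2,3] [5,6] [2,7] [8,9] [10,12] [13,15] [15,17] [14,18] [19,20] [24,25] [23,27]
{[2,3]} hit by 3; {[5,6],[2,7]} hit by 6; {[8,9]} hit by 9; {[10,12]} hit by 12; {[13,15],[15,17],[14,18]} hit by 15; {[19,20]} hit by 20; {[24,25],[23,27]} hit by 25.
Points: 3, 6, 9, 12, 15, 20, 25 (7 total).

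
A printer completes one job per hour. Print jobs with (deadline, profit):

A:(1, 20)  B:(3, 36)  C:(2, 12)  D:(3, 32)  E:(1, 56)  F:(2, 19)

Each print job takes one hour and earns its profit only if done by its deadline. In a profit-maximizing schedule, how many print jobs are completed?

Take jobs in profit order; each goes to the latest open slot no later than its deadline.
Profit order: E=56 B=36 D=32 A=20 F=19 C=12
Assign: E→slot 1, B→slot 3, D→slot 2, A skipped, F skipped, C skipped.
Slots: [1:E] [2:D] [3:B]
3 of 6 scheduled.

3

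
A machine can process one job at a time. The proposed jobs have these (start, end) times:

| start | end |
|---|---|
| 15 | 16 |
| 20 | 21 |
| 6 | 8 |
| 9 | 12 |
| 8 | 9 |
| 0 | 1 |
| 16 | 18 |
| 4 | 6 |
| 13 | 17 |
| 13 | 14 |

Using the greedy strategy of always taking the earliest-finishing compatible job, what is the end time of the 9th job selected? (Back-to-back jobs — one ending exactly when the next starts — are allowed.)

21

Sort by end time and greedily take each interval whose start is ≥ the last chosen end.
By end time: (0,1), (4,6), (6,8), (8,9), (9,12), (13,14), (15,16), (13,17), (16,18), (20,21).
Pick (0,1); next start ≥ 1 → (4,6); next start ≥ 6 → (6,8); next start ≥ 8 → (8,9); next start ≥ 9 → (9,12); next start ≥ 12 → (13,14); next start ≥ 14 → (15,16); next start ≥ 16 → (16,18); next start ≥ 18 → (20,21).
Selected: (0,1) (4,6) (6,8) (8,9) (9,12) (13,14) (15,16) (16,18) (20,21)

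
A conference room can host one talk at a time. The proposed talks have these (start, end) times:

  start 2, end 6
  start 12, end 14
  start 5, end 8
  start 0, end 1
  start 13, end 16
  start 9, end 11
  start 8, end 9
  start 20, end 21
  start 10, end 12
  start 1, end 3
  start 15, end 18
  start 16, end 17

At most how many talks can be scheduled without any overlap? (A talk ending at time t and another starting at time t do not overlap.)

Sort by end time and greedily take each interval whose start is ≥ the last chosen end.
Sorted by end: (0,1)  (1,3)  (2,6)  (5,8)  (8,9)  (9,11)  (10,12)  (12,14)  (13,16)  (16,17)  (15,18)  (20,21)
take (0,1); take (1,3); take (5,8); take (8,9); take (9,11); take (12,14); take (16,17); take (20,21).
Selected 8 talks.

8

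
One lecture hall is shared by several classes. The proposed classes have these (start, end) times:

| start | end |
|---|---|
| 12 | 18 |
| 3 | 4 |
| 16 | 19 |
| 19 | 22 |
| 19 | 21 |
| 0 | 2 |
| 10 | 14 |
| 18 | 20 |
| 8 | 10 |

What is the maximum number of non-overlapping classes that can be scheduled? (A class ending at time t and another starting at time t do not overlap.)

6

Sort by end time and greedily take each interval whose start is ≥ the last chosen end.
By end time: (0,2), (3,4), (8,10), (10,14), (12,18), (16,19), (18,20), (19,21), (19,22).
Pick (0,2); next start ≥ 2 → (3,4); next start ≥ 4 → (8,10); next start ≥ 10 → (10,14); next start ≥ 14 → (16,19); next start ≥ 19 → (19,21).
Selected 6 classes.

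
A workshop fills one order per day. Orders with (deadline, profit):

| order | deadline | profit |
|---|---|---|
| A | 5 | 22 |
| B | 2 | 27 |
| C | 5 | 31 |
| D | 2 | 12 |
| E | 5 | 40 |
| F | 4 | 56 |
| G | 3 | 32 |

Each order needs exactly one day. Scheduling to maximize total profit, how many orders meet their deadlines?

5

Profit order: F=56 E=40 G=32 C=31 B=27 A=22 D=12
Assign: F→slot 4, E→slot 5, G→slot 3, C→slot 2, B→slot 1, A skipped, D skipped.
Slots: [1:B] [2:C] [3:G] [4:F] [5:E]
5 of 7 scheduled.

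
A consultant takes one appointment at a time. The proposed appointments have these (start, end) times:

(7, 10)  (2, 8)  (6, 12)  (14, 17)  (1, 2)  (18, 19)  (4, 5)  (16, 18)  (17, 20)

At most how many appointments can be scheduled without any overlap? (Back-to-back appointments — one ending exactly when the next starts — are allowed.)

Sort by end time and greedily take each interval whose start is ≥ the last chosen end.
By end time: (1,2), (4,5), (2,8), (7,10), (6,12), (14,17), (16,18), (18,19), (17,20).
Pick (1,2); next start ≥ 2 → (4,5); next start ≥ 5 → (7,10); next start ≥ 10 → (14,17); next start ≥ 17 → (18,19).
Selected 5 appointments.

5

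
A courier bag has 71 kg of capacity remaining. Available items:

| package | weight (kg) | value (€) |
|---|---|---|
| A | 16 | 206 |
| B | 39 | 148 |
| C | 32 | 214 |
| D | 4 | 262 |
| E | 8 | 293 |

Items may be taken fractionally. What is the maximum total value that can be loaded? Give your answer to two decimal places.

Sort by value per unit weight and fill in that order.
Ratios (sorted): D 65.50, E 36.62, A 12.88, C 6.69, B 3.79
take D (4 @ 262); take E (8 @ 293); take A (16 @ 206); take C (32 @ 214); take 11/39 of B → 41.74. Capacity used 71/71.
Total value = 1016.74

1016.74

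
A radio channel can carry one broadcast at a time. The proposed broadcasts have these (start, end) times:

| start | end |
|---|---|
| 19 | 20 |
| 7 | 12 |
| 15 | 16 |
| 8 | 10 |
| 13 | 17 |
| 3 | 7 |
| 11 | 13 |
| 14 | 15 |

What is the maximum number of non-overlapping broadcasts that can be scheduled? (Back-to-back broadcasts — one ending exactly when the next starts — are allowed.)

6

Order by finish time; keep every interval that doesn't clash with the previous kept one.
Sorted by end: (3,7)  (8,10)  (7,12)  (11,13)  (14,15)  (15,16)  (13,17)  (19,20)
take (3,7); take (8,10); skip (7,12); take (11,13); take (14,15); take (15,16); take (19,20).
Selected 6 broadcasts.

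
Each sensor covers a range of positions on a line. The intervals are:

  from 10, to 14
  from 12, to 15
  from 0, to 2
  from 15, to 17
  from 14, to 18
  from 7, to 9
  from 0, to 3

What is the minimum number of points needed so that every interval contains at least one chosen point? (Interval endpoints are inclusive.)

Sort by right endpoint; whenever an interval is uncovered, place a point at its right end.
Sorted: [0,2] [0,3] [7,9] [10,14] [12,15] [15,17] [14,18]
{[0,2],[0,3]} hit by 2; {[7,9]} hit by 9; {[10,14],[12,15]} hit by 14; {[15,17],[14,18]} hit by 17.
Points: 2, 9, 14, 17 (4 total).

4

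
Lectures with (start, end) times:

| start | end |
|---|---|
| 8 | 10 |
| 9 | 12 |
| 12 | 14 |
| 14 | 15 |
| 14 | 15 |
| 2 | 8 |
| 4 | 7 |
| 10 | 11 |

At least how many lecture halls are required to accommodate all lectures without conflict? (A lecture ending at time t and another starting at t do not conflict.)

2

starts: [2, 4, 8, 9, 10, 12, 14, 14]
ends:   [7, 8, 10, 11, 12, 14, 15, 15]
s2→1 s4→2  — peak 2.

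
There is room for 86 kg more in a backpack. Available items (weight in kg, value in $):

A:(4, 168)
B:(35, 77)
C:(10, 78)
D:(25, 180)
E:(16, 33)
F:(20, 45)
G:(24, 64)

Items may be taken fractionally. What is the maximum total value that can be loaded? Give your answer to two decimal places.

Ratios (sorted): A 42.00, C 7.80, D 7.20, G 2.67, F 2.25, B 2.20, E 2.06
take A (4 @ 168); take C (10 @ 78); take D (25 @ 180); take G (24 @ 64); take F (20 @ 45); take 3/35 of B → 6.60. Capacity used 86/86.
Total value = 541.60

541.60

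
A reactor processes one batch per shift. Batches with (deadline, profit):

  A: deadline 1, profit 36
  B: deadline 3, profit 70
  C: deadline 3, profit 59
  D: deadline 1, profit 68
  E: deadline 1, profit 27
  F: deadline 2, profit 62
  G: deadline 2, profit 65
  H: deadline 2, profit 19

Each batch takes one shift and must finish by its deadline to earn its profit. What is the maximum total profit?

203

Sort by profit descending; place each in the latest free slot ≤ its deadline.
Profit order: B=70 D=68 G=65 F=62 C=59 A=36 E=27 H=19
Assign: B→slot 3, D→slot 1, G→slot 2, F skipped, C skipped, A skipped, E skipped, H skipped.
Slots: [1:D] [2:G] [3:B]
Profit = 68 + 65 + 70 = 203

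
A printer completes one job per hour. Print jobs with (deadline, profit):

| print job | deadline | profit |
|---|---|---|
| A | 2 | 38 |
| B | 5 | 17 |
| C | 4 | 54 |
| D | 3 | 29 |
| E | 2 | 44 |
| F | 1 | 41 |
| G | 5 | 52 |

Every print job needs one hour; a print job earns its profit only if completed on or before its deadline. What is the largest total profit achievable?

By profit: C(d4,54), G(d5,52), E(d2,44), F(d1,41), A(d2,38), D(d3,29), B(d5,17)
C→slot 4; G→slot 5; E→slot 2; F→slot 1; A skipped; D→slot 3; B skipped.
Profit = 41 + 44 + 29 + 54 + 52 = 220

220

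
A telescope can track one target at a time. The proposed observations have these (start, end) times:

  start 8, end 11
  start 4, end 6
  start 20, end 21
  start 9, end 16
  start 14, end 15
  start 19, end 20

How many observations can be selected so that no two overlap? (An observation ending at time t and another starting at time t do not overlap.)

5

Order by finish time; keep every interval that doesn't clash with the previous kept one.
Sorted by end: (4,6)  (8,11)  (14,15)  (9,16)  (19,20)  (20,21)
take (4,6); take (8,11); take (14,15); take (19,20); take (20,21).
Selected 5 observations.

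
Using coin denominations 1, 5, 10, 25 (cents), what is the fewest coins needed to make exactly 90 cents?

Use the largest denomination that fits, subtract, and repeat.
90 = 3×25 + 1×10 + 1×5
Total coins = 3 + 1 + 1 = 5

5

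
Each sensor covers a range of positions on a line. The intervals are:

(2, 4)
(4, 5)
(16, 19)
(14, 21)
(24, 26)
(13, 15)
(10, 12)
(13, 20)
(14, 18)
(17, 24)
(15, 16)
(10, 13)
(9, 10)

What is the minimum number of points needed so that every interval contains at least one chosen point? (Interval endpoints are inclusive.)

5

Sort by right endpoint; whenever an interval is uncovered, place a point at its right end.
By right end: [2,4]  [4,5]  [9,10]  [10,12]  [10,13]  [13,15]  [15,16]  [14,18]  [16,19]  [13,20]  [14,21]  [17,24]  [24,26]
[2,4] uncovered → point at 4; [9,10] uncovered → point at 10; [13,15] uncovered → point at 15; [16,19] uncovered → point at 19; [24,26] uncovered → point at 26.
Points: 4, 10, 15, 19, 26 (5 total).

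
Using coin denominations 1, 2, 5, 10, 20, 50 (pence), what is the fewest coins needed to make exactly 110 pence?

110 − 2×50→10 − 1×10→0
Total coins = 2 + 1 = 3

3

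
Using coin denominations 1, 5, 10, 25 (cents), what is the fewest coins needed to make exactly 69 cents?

8

69 − 2×25→19 − 1×10→9 − 1×5→4 − 4×1→0
Total coins = 2 + 1 + 1 + 4 = 8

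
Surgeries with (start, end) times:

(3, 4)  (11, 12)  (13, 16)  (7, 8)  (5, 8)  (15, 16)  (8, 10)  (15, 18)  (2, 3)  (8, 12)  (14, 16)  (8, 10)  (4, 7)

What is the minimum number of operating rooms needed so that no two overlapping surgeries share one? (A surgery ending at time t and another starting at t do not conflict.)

Count concurrent intervals with a sweep; the peak is the room count.
Events (time:±→running): 2:+→1 3:-→0 3:+→1 4:-→0 4:+→1 5:+→2 7:-→1 7:+→2 8:-→1 8:-→0 8:+→1 8:+→2 8:+→3 10:-→2 10:-→1 11:+→2 12:-→1 12:-→0 13:+→1 14:+→2 15:+→3 15:+→4 … peak 4.

4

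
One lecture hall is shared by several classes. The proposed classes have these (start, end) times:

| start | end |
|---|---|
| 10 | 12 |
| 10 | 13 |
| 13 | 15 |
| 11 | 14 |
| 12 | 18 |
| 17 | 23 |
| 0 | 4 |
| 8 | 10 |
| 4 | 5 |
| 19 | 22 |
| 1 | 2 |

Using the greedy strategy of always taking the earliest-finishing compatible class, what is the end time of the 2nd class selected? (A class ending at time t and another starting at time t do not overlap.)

Sort by end time and greedily take each interval whose start is ≥ the last chosen end.
Sorted by end: (1,2)  (0,4)  (4,5)  (8,10)  (10,12)  (10,13)  (11,14)  (13,15)  (12,18)  (19,22)  (17,23)
take (1,2); take (4,5); take (8,10); take (10,12); skip (10,13); take (13,15); take (19,22).
Selected: (1,2) (4,5) (8,10) (10,12) (13,15) (19,22)

5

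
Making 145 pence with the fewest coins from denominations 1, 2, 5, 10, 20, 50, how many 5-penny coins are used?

145 = 2×50 + 2×20 + 1×5
Count of 5: 1

1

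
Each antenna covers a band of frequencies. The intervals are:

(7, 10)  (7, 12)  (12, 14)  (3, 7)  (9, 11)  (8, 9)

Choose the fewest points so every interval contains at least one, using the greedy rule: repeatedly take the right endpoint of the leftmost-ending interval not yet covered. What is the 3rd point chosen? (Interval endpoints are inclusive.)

Sort by right endpoint; whenever an interval is uncovered, place a point at its right end.
Sorted: [3,7] [8,9] [7,10] [9,11] [7,12] [12,14]
{[3,7]} hit by 7; {[8,9],[7,10],[9,11],[7,12]} hit by 9; {[12,14]} hit by 14.
Points: 7, 9, 14 (3 total).

14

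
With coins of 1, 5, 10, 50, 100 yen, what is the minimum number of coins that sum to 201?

201 − 2×100→1 − 1×1→0
Total coins = 2 + 1 = 3

3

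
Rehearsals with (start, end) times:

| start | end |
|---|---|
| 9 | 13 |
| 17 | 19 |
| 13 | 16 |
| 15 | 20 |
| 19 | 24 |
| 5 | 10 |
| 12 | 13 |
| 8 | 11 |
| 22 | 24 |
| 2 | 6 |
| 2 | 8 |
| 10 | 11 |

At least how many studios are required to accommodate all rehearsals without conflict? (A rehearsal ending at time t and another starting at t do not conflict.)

3

Count concurrent intervals with a sweep; the peak is the room count.
Events (time:±→running): 2:+→1 2:+→2 5:+→3 … peak 3.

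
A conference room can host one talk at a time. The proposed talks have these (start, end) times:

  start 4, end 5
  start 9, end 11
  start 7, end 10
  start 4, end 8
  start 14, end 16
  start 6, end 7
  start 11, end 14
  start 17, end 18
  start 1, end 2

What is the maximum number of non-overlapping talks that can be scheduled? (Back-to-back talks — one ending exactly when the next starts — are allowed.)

Order by finish time; keep every interval that doesn't clash with the previous kept one.
By end time: (1,2), (4,5), (6,7), (4,8), (7,10), (9,11), (11,14), (14,16), (17,18).
Pick (1,2); next start ≥ 2 → (4,5); next start ≥ 5 → (6,7); next start ≥ 7 → (7,10); next start ≥ 10 → (11,14); next start ≥ 14 → (14,16); next start ≥ 16 → (17,18).
Selected 7 talks.

7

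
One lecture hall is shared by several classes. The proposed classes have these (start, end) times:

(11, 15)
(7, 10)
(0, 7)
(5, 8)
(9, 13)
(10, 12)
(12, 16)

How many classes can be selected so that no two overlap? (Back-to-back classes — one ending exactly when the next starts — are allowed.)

By end time: (0,7), (5,8), (7,10), (10,12), (9,13), (11,15), (12,16).
Pick (0,7); next start ≥ 7 → (7,10); next start ≥ 10 → (10,12); next start ≥ 12 → (12,16).
Selected 4 classes.

4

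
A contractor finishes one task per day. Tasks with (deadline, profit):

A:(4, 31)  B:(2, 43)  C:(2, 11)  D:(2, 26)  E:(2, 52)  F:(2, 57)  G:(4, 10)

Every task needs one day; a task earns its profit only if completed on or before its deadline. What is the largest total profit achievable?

Sort by profit descending; place each in the latest free slot ≤ its deadline.
By profit: F(d2,57), E(d2,52), B(d2,43), A(d4,31), D(d2,26), C(d2,11), G(d4,10)
F→slot 2; E→slot 1; B skipped; A→slot 4; D skipped; C skipped; G→slot 3.
Profit = 52 + 57 + 10 + 31 = 150

150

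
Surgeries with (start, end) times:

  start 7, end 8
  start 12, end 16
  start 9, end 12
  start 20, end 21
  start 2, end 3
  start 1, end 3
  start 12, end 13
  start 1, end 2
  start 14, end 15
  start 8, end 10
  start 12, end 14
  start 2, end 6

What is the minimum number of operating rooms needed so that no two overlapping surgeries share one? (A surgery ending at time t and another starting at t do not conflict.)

starts: [1, 1, 2, 2, 7, 8, 9, 12, 12, 12, 14, 20]
ends:   [2, 3, 3, 6, 8, 10, 12, 13, 14, 15, 16, 21]
s1→1 s1→2 e2→1 s2→2 s2→3  — peak 3.

3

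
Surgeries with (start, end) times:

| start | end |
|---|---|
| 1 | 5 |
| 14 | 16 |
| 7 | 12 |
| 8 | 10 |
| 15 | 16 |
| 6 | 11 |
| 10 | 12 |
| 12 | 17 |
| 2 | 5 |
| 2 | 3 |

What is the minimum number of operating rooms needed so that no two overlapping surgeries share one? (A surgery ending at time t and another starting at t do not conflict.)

Count concurrent intervals with a sweep; the peak is the room count.
starts: [1, 2, 2, 6, 7, 8, 10, 12, 14, 15]
ends:   [3, 5, 5, 10, 11, 12, 12, 16, 16, 17]
s1→1 s2→2 s2→3  — peak 3.

3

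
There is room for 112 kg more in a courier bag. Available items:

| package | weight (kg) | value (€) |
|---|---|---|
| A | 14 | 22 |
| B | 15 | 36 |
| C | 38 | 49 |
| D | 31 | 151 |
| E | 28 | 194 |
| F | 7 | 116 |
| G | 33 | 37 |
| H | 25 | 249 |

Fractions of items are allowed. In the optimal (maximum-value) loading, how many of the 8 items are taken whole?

Sort by value per unit weight and fill in that order.
Ratios (sorted): F 16.57, H 9.96, E 6.93, D 4.87, B 2.40, A 1.57, C 1.29, G 1.12
take F (7 @ 116); take H (25 @ 249); take E (28 @ 194); take D (31 @ 151); take B (15 @ 36); take 6/14 of A → 9.43. Capacity used 112/112.
5 item(s) taken whole; one partial (take 6/14 of A).

5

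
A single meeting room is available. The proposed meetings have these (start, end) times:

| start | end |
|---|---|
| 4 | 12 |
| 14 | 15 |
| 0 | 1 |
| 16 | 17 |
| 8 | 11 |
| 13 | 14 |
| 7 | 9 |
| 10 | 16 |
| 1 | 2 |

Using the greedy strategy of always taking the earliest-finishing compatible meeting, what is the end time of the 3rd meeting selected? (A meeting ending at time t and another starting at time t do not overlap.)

9

Greedy by earliest finish: after sorting by end time, pick each interval compatible with the last pick.
By end time: (0,1), (1,2), (7,9), (8,11), (4,12), (13,14), (14,15), (10,16), (16,17).
Pick (0,1); next start ≥ 1 → (1,2); next start ≥ 2 → (7,9); next start ≥ 9 → (13,14); next start ≥ 14 → (14,15); next start ≥ 15 → (16,17).
Selected: (0,1) (1,2) (7,9) (13,14) (14,15) (16,17)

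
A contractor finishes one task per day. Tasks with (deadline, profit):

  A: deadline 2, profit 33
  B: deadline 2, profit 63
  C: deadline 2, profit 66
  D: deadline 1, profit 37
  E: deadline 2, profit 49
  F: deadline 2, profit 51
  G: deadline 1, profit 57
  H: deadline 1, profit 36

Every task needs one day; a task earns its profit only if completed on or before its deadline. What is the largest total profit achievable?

Profit order: C=66 B=63 G=57 F=51 E=49 D=37 H=36 A=33
Assign: C→slot 2, B→slot 1, G skipped, F skipped, E skipped, D skipped, H skipped, A skipped.
Slots: [1:B] [2:C]
Profit = 63 + 66 = 129

129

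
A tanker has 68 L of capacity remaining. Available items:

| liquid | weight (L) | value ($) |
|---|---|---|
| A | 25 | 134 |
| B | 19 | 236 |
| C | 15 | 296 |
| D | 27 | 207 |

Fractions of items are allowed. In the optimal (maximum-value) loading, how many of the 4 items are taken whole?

3

Sort by value per unit weight and fill in that order.
Ratios (sorted): C 19.73, B 12.42, D 7.67, A 5.36
take C (15 @ 296); take B (19 @ 236); take D (27 @ 207); take 7/25 of A → 37.52. Capacity used 68/68.
3 item(s) taken whole; one partial (take 7/25 of A).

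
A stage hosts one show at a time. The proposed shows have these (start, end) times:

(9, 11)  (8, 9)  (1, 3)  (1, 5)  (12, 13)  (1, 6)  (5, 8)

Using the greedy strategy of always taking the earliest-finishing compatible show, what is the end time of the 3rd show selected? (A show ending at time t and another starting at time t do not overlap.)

Sort by end time and greedily take each interval whose start is ≥ the last chosen end.
By end time: (1,3), (1,5), (1,6), (5,8), (8,9), (9,11), (12,13).
Pick (1,3); next start ≥ 3 → (5,8); next start ≥ 8 → (8,9); next start ≥ 9 → (9,11); next start ≥ 11 → (12,13).
Selected: (1,3) (5,8) (8,9) (9,11) (12,13)

9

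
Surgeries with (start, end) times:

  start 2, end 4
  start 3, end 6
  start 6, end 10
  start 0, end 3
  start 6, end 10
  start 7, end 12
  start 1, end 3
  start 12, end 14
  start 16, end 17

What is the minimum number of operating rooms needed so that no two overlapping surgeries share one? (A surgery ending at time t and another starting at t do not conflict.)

starts: [0, 1, 2, 3, 6, 6, 7, 12, 16]
ends:   [3, 3, 4, 6, 10, 10, 12, 14, 17]
s0→1 s1→2 s2→3  — peak 3.

3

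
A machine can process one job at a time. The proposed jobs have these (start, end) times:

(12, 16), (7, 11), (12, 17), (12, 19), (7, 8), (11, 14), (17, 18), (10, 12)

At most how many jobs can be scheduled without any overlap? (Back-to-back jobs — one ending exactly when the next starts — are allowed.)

Sort by end time and greedily take each interval whose start is ≥ the last chosen end.
By end time: (7,8), (7,11), (10,12), (11,14), (12,16), (12,17), (17,18), (12,19).
Pick (7,8); next start ≥ 8 → (10,12); next start ≥ 12 → (12,16); next start ≥ 16 → (17,18).
Selected 4 jobs.

4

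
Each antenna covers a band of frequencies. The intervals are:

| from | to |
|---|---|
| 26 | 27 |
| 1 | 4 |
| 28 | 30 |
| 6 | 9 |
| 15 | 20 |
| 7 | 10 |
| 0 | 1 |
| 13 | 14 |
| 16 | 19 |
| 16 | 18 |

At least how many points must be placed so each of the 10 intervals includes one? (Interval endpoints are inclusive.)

6

By right end: [0,1]  [1,4]  [6,9]  [7,10]  [13,14]  [16,18]  [16,19]  [15,20]  [26,27]  [28,30]
[0,1] uncovered → point at 1; [6,9] uncovered → point at 9; [13,14] uncovered → point at 14; [16,18] uncovered → point at 18; [26,27] uncovered → point at 27; [28,30] uncovered → point at 30.
Points: 1, 9, 14, 18, 27, 30 (6 total).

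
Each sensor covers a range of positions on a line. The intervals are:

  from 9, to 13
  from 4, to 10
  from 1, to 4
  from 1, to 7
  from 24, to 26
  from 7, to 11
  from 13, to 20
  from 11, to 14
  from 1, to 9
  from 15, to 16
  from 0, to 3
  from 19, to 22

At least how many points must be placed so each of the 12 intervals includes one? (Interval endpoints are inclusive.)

6

Sort by right endpoint; whenever an interval is uncovered, place a point at its right end.
By right end: [0,3]  [1,4]  [1,7]  [1,9]  [4,10]  [7,11]  [9,13]  [11,14]  [15,16]  [13,20]  [19,22]  [24,26]
[0,3] uncovered → point at 3; [4,10] uncovered → point at 10; [11,14] uncovered → point at 14; [15,16] uncovered → point at 16; [19,22] uncovered → point at 22; [24,26] uncovered → point at 26.
Points: 3, 10, 14, 16, 22, 26 (6 total).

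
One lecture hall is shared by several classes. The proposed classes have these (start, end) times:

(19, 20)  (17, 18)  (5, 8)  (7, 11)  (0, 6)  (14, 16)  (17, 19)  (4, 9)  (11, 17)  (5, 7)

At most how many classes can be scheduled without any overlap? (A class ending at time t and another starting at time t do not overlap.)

5

Order by finish time; keep every interval that doesn't clash with the previous kept one.
By end time: (0,6), (5,7), (5,8), (4,9), (7,11), (14,16), (11,17), (17,18), (17,19), (19,20).
Pick (0,6); next start ≥ 6 → (7,11); next start ≥ 11 → (14,16); next start ≥ 16 → (17,18); next start ≥ 18 → (19,20).
Selected 5 classes.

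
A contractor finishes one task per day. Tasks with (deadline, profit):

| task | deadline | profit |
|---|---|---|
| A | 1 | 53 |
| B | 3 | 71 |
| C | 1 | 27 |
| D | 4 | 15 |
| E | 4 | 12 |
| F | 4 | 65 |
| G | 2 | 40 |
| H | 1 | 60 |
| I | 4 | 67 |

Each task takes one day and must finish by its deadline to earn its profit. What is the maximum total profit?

263

Profit order: B=71 I=67 F=65 H=60 A=53 G=40 C=27 D=15 E=12
Assign: B→slot 3, I→slot 4, F→slot 2, H→slot 1, A skipped, G skipped, C skipped, D skipped, E skipped.
Slots: [1:H] [2:F] [3:B] [4:I]
Profit = 60 + 65 + 71 + 67 = 263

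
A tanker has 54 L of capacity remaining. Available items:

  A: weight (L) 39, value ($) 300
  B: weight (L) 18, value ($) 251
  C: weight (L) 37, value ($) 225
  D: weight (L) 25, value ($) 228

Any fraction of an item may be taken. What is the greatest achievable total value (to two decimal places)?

Sort by value per unit weight and fill in that order.
Order: B (251/18=13.94) > D (228/25=9.12) > A (300/39=7.69) > C (225/37=6.08)
Fill: take B (18 @ 251) → take D (25 @ 228) → take 11/39 of A → 84.62; 54/54 used.
Total value = 563.62

563.62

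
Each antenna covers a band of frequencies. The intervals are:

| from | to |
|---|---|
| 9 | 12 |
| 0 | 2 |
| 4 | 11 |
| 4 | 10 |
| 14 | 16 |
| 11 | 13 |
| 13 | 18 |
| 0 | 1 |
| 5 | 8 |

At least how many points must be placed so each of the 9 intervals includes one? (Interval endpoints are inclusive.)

4

Sort by right endpoint; whenever an interval is uncovered, place a point at its right end.
By right end: [0,1]  [0,2]  [5,8]  [4,10]  [4,11]  [9,12]  [11,13]  [14,16]  [13,18]
[0,1] uncovered → point at 1; [5,8] uncovered → point at 8; [9,12] uncovered → point at 12; [14,16] uncovered → point at 16.
Points: 1, 8, 12, 16 (4 total).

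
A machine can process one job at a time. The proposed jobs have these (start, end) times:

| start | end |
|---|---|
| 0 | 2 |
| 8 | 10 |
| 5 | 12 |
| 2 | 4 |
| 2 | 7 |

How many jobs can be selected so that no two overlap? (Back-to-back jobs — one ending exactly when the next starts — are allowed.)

By end time: (0,2), (2,4), (2,7), (8,10), (5,12).
Pick (0,2); next start ≥ 2 → (2,4); next start ≥ 4 → (8,10).
Selected 3 jobs.

3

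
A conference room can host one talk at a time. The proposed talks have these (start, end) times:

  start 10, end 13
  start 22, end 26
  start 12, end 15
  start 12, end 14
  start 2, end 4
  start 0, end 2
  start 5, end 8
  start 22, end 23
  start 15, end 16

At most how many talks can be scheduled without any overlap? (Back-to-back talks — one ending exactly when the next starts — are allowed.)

6

Sort by end time and greedily take each interval whose start is ≥ the last chosen end.
Sorted by end: (0,2)  (2,4)  (5,8)  (10,13)  (12,14)  (12,15)  (15,16)  (22,23)  (22,26)
take (0,2); take (2,4); take (5,8); take (10,13); skip (12,14); skip (12,15); take (15,16); take (22,23).
Selected 6 talks.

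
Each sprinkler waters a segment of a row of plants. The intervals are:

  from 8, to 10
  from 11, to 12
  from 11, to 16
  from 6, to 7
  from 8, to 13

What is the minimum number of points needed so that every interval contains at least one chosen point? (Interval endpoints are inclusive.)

3

Process intervals by earliest right end; each time one isn't hit yet, stab at its right endpoint.
Sorted: [6,7] [8,10] [11,12] [8,13] [11,16]
{[6,7]} hit by 7; {[8,10]} hit by 10; {[11,12],[8,13],[11,16]} hit by 12.
Points: 7, 10, 12 (3 total).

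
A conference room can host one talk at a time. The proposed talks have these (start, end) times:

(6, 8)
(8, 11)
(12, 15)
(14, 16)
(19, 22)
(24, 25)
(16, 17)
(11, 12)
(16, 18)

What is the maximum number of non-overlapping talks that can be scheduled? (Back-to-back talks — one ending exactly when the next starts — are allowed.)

Sort by end time and greedily take each interval whose start is ≥ the last chosen end.
Sorted by end: (6,8)  (8,11)  (11,12)  (12,15)  (14,16)  (16,17)  (16,18)  (19,22)  (24,25)
take (6,8); take (8,11); take (11,12); take (12,15); skip (14,16); take (16,17); skip (16,18); take (19,22); take (24,25).
Selected 7 talks.

7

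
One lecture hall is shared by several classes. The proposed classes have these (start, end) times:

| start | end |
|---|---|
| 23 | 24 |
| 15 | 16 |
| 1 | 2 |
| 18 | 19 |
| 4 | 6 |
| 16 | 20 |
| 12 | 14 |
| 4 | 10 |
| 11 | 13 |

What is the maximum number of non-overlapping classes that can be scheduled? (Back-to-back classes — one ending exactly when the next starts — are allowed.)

Greedy by earliest finish: after sorting by end time, pick each interval compatible with the last pick.
Sorted by end: (1,2)  (4,6)  (4,10)  (11,13)  (12,14)  (15,16)  (18,19)  (16,20)  (23,24)
take (1,2); take (4,6); skip (4,10); take (11,13); skip (12,14); take (15,16); take (18,19); take (23,24).
Selected 6 classes.

6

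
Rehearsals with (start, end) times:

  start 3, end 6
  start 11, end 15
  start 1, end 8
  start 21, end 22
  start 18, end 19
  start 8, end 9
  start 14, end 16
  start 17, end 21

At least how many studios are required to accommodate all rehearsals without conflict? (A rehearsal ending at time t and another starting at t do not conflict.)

Events (time:±→running): 1:+→1 3:+→2 … peak 2.

2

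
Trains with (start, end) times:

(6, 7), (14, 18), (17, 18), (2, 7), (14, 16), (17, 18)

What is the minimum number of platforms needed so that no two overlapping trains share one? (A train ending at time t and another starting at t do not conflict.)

Events (time:±→running): 2:+→1 6:+→2 7:-→1 7:-→0 14:+→1 14:+→2 16:-→1 17:+→2 17:+→3 … peak 3.

3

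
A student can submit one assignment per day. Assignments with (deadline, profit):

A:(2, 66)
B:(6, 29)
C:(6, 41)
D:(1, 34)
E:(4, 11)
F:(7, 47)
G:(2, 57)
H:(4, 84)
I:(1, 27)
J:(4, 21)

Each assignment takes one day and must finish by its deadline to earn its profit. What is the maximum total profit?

345

Sort by profit descending; place each in the latest free slot ≤ its deadline.
Profit order: H=84 A=66 G=57 F=47 C=41 D=34 B=29 I=27 J=21 E=11
Assign: H→slot 4, A→slot 2, G→slot 1, F→slot 7, C→slot 6, D skipped, B→slot 5, I skipped, J→slot 3, E skipped.
Slots: [1:G] [2:A] [3:J] [4:H] [5:B] [6:C] [7:F]
Profit = 57 + 66 + 21 + 84 + 29 + 41 + 47 = 345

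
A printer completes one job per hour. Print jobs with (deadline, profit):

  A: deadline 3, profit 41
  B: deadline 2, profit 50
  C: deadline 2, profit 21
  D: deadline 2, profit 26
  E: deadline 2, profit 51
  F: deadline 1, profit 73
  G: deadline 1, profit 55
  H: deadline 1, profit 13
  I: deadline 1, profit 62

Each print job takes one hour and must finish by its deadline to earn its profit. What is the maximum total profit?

Profit order: F=73 I=62 G=55 E=51 B=50 A=41 D=26 C=21 H=13
Assign: F→slot 1, I skipped, G skipped, E→slot 2, B skipped, A→slot 3, D skipped, C skipped, H skipped.
Slots: [1:F] [2:E] [3:A]
Profit = 73 + 51 + 41 = 165

165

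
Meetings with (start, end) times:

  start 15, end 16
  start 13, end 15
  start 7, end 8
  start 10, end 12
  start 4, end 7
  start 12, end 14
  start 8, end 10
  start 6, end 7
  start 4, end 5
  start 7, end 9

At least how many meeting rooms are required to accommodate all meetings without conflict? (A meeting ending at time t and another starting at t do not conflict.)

The answer is the maximum number of intervals overlapping at any instant.
starts: [4, 4, 6, 7, 7, 8, 10, 12, 13, 15]
ends:   [5, 7, 7, 8, 9, 10, 12, 14, 15, 16]
s4→1 s4→2  — peak 2.

2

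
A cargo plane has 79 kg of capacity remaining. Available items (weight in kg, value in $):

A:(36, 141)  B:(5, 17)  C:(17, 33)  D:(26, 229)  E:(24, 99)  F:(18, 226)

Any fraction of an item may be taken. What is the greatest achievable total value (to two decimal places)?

Greedy by value/weight ratio, highest first.
Ratios (sorted): F 12.56, D 8.81, E 4.12, A 3.92, B 3.40, C 1.94
take F (18 @ 226); take D (26 @ 229); take E (24 @ 99); take 11/36 of A → 43.08. Capacity used 79/79.
Total value = 597.08

597.08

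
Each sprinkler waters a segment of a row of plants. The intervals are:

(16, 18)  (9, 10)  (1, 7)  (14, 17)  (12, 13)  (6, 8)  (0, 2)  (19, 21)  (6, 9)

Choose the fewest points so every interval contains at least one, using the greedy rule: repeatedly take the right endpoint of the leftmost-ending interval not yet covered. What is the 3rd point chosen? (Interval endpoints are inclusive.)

Process intervals by earliest right end; each time one isn't hit yet, stab at its right endpoint.
By right end: [0,2]  [1,7]  [6,8]  [6,9]  [9,10]  [12,13]  [14,17]  [16,18]  [19,21]
[0,2] uncovered → point at 2; [6,8] uncovered → point at 8; [9,10] uncovered → point at 10; [12,13] uncovered → point at 13; [14,17] uncovered → point at 17; [19,21] uncovered → point at 21.
Points: 2, 8, 10, 13, 17, 21 (6 total).

10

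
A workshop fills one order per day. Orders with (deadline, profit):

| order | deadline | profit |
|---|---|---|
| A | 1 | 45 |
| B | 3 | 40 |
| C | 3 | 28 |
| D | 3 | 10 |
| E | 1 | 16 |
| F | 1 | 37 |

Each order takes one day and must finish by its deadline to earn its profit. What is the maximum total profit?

Take jobs in profit order; each goes to the latest open slot no later than its deadline.
Profit order: A=45 B=40 F=37 C=28 E=16 D=10
Assign: A→slot 1, B→slot 3, F skipped, C→slot 2, E skipped, D skipped.
Slots: [1:A] [2:C] [3:B]
Profit = 45 + 28 + 40 = 113

113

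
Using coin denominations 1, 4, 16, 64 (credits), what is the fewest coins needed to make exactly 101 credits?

5

Greedy: take as many of the largest coin as possible, then repeat with the remainder.
101 = 1×64 + 2×16 + 1×4 + 1×1
Total coins = 1 + 2 + 1 + 1 = 5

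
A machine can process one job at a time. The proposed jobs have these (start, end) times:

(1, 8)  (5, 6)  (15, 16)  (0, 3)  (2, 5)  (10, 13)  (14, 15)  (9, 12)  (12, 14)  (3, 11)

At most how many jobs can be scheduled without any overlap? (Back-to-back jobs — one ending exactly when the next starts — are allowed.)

6

Sorted by end: (0,3)  (2,5)  (5,6)  (1,8)  (3,11)  (9,12)  (10,13)  (12,14)  (14,15)  (15,16)
take (0,3); take (5,6); take (9,12); take (12,14); take (14,15); take (15,16).
Selected 6 jobs.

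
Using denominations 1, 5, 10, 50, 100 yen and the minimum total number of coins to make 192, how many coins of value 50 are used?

Greedy: take as many of the largest coin as possible, then repeat with the remainder.
192 − 1×100→92 − 1×50→42 − 4×10→2 − 2×1→0
Count of 50: 1

1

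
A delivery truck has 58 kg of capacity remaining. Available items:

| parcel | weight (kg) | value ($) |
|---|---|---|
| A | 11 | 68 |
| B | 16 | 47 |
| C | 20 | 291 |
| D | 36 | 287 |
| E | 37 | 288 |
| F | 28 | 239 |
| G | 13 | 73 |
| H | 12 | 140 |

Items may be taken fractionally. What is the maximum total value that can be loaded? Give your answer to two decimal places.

652.93

Greedy by value/weight ratio, highest first.
Ratios (sorted): C 14.55, H 11.67, F 8.54, D 7.97, E 7.78, A 6.18, G 5.62, B 2.94
take C (20 @ 291); take H (12 @ 140); take 26/28 of F → 221.93. Capacity used 58/58.
Total value = 652.93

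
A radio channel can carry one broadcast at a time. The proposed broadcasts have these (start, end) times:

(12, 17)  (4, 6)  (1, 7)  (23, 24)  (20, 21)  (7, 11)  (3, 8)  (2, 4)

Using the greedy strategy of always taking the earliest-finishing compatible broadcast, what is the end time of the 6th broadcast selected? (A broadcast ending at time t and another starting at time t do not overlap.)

24

Order by finish time; keep every interval that doesn't clash with the previous kept one.
By end time: (2,4), (4,6), (1,7), (3,8), (7,11), (12,17), (20,21), (23,24).
Pick (2,4); next start ≥ 4 → (4,6); next start ≥ 6 → (7,11); next start ≥ 11 → (12,17); next start ≥ 17 → (20,21); next start ≥ 21 → (23,24).
Selected: (2,4) (4,6) (7,11) (12,17) (20,21) (23,24)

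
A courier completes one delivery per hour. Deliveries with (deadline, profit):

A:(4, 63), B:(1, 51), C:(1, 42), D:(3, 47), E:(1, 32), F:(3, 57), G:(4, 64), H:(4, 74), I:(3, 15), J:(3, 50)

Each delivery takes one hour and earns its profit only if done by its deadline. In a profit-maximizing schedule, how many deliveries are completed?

4

Take jobs in profit order; each goes to the latest open slot no later than its deadline.
Profit order: H=74 G=64 A=63 F=57 B=51 J=50 D=47 C=42 E=32 I=15
Assign: H→slot 4, G→slot 3, A→slot 2, F→slot 1, B skipped, J skipped, D skipped, C skipped, E skipped, I skipped.
Slots: [1:F] [2:A] [3:G] [4:H]
4 of 10 scheduled.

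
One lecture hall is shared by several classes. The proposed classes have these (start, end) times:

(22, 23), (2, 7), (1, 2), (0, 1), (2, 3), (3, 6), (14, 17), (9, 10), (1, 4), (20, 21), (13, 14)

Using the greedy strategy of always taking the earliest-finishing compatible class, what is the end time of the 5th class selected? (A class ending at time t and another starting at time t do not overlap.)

By end time: (0,1), (1,2), (2,3), (1,4), (3,6), (2,7), (9,10), (13,14), (14,17), (20,21), (22,23).
Pick (0,1); next start ≥ 1 → (1,2); next start ≥ 2 → (2,3); next start ≥ 3 → (3,6); next start ≥ 6 → (9,10); next start ≥ 10 → (13,14); next start ≥ 14 → (14,17); next start ≥ 17 → (20,21); next start ≥ 21 → (22,23).
Selected: (0,1) (1,2) (2,3) (3,6) (9,10) (13,14) (14,17) (20,21) (22,23)

10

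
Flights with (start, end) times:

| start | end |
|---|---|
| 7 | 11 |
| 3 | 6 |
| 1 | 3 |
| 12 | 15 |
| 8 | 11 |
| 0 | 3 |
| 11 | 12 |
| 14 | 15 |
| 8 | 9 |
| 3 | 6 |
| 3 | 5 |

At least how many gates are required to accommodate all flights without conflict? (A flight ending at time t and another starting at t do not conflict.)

starts: [0, 1, 3, 3, 3, 7, 8, 8, 11, 12, 14]
ends:   [3, 3, 5, 6, 6, 9, 11, 11, 12, 15, 15]
s0→1 s1→2 e3→1 e3→0 s3→1 s3→2 s3→3  — peak 3.

3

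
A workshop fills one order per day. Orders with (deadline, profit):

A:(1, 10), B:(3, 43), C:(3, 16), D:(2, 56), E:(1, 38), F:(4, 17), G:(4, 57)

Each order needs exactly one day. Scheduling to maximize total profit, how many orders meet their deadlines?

4

By profit: G(d4,57), D(d2,56), B(d3,43), E(d1,38), F(d4,17), C(d3,16), A(d1,10)
G→slot 4; D→slot 2; B→slot 3; E→slot 1; F skipped; C skipped; A skipped.
4 of 7 scheduled.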